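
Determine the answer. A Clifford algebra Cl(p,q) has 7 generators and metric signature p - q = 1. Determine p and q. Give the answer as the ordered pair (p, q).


We need p + q = 7 and p - q = 1.
Adding: 2p = 7 + 1 = 8, so p = 4.
Then q = 7 - 4 = 3.
(p, q) = (4, 3)


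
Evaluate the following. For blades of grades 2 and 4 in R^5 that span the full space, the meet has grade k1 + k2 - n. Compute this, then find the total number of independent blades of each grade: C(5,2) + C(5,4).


Meet grade = grade(A) + grade(B) - n
= 2 + 4 - 5 = 1
C(5,2) = 10
C(5,4) = 5
dim_A + dim_B = 10 + 5 = 15


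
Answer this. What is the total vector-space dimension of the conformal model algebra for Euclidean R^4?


The conformal model of R^4 uses Cl(5,1): the 4 Euclidean generators plus two extra orthogonal generators e+ (e+^2 = +1) and e- (e-^2 = -1), from which the null vectors e0, einf are built.
Number of generators m = 4 + 2 = 6.
dim Cl(p,q) = 2^m = 2^6 = 64


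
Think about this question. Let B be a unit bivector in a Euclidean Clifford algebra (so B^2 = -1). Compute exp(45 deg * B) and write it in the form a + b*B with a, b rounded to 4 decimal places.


For a unit bivector B with B^2 = -1, the exponential series gives
e^(theta*B) = cos(theta) + sin(theta)*B (the GA analogue of Euler's formula).
theta = 45 degrees = 0.785398 rad
cos(45 deg) = 0.7071
sin(45 deg) = 0.7071
exp(theta*B) = 0.7071 + 0.7071*B


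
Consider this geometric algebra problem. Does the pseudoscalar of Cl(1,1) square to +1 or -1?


The pseudoscalar I = e1...e_n (product of all n generators) of Cl(p,q) satisfies I^2 = (-1)^(q + n(n-1)/2).
p = 1, q = 1, n = p + q = 2
n(n-1)/2 = 2 * 1 / 2 = 1
Exponent = q + n(n-1)/2 = 1 + 1 = 2
I^2 = (-1)^2 = +1


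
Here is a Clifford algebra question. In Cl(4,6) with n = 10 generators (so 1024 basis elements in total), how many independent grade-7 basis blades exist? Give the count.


Number of grade-k basis blades in Cl(p,q) with n = p + q is C(n, k).
n = 4 + 6 = 10
C(10, 7) = 10! / (7! * 3!)
= 3628800 / (5040 * 6)
= 120


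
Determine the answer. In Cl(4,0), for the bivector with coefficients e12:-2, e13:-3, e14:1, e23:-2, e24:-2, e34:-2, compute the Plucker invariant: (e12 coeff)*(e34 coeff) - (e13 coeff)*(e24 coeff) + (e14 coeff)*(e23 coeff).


Plucker relation: af - be + cd
a*f = (-2)*(-2) = 4
b*e = (-3)*(-2) = 6
c*d = 1*(-2) = -2
af - be + cd = 4 - 6 + (-2)
= -4


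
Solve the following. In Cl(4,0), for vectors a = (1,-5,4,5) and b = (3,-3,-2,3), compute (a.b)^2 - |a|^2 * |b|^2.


a . b = 1*3 + (-5)*(-3) + 4*(-2) + 5*3
= 3 + 15 + (-8) + 15 = 25
|a|^2 = 1^2 + (-5)^2 + 4^2 + 5^2 = 67
|b|^2 = 3^2 + (-3)^2 + (-2)^2 + 3^2 = 31
(a.b)^2 = 25^2 = 625
|a|^2 * |b|^2 = 67 * 31 = 2077
Result = 625 - 2077 = -1452


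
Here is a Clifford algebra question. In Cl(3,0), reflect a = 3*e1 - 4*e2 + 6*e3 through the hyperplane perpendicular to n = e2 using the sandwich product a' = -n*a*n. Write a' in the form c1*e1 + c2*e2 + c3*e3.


Reflection formula: a' = -n*a*n, with n = e2 (unit vector, n^2 = 1).
For reflection through hyperplane perp to e2:
The component along e2 flips sign, others stay.
a = (3, -4, 6)
a' = (3, 4, 6)
a' = 3*e1 + 4*e2 + 6*e3


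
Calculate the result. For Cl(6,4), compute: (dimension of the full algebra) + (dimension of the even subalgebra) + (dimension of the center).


n = 6 + 4 = 10
Total dim = 2^10 = 1024
Even subalgebra dim = 2^9 = 512
n is even, so center dim = 1
Sum = 1024 + 512 + 1 = 1537


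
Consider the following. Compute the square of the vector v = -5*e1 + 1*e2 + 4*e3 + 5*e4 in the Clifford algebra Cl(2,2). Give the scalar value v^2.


v^2 = sum of c_i^2 * e_i^2
Positive signature terms (e_i^2 = +1): (-5)^2 + 1^2 = 26
Negative signature terms (e_j^2 = -1): 4^2 + 5^2 = 41
v^2 = 26 - 41 = -15


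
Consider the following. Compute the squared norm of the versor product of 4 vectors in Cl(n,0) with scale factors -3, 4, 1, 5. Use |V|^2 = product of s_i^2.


Each vector v_i has |v_i|^2 = s_i^2
Squared scales: (-3)^2 = 9, 4^2 = 16, 1^2 = 1, 5^2 = 25
|V|^2 = 9 * 16 * 1 * 25
= 3600


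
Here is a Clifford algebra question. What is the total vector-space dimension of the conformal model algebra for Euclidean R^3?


The conformal model of R^3 uses Cl(4,1): the 3 Euclidean generators plus two extra orthogonal generators e+ (e+^2 = +1) and e- (e-^2 = -1), from which the null vectors e0, einf are built.
Number of generators m = 3 + 2 = 5.
dim Cl(p,q) = 2^m = 2^5 = 32


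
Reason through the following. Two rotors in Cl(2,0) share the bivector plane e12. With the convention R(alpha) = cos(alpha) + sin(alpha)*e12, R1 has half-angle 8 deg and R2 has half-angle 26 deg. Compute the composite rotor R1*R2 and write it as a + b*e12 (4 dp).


Same-plane rotors commute and their half-angles add:
R1*R2 = cos(a1 + a2) + sin(a1 + a2)*e12.
a1 + a2 = 8 + 26 = 34 deg
cos(34 deg) = 0.8290
sin(34 deg) = 0.5592
R1*R2 = 0.8290 + 0.5592*e12


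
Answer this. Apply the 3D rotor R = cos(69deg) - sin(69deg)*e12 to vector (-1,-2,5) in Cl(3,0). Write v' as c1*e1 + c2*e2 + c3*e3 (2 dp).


Rotor R = cos(69deg) - sin(69deg)*e12
Rotation angle theta = 2 * 69 = 138 degrees in the e12 plane (e1 -> e2).
The component perpendicular to the plane (e3) is invariant: v'_3 = v3 = 5.00
cos(138deg) = -0.7431, sin(138deg) = 0.6691
v'_1 = v1*cos(theta) - v2*sin(theta) = -1*(-0.7431) - (-2)*0.6691 = 2.08
v'_2 = v1*sin(theta) + v2*cos(theta) = -1*0.6691 + (-2)*(-0.7431) = 0.82
v' = 2.08*e1 + 0.82*e2 + 5.00*e3


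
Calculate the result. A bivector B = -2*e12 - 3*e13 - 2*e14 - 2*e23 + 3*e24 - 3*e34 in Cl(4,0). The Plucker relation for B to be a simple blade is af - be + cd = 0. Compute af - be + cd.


Plucker relation: af - be + cd
a*f = (-2)*(-3) = 6
b*e = (-3)*3 = -9
c*d = (-2)*(-2) = 4
af - be + cd = 6 - (-9) + 4
= 19


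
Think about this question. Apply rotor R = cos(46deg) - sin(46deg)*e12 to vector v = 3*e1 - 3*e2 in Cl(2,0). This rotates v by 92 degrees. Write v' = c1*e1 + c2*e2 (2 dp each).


Rotor R = cos(46deg) - sin(46deg)*e12
Rotation angle theta = 2 * 46 = 92 degrees
v' = R*v*~R rotates v by theta.
cos(92deg) = -0.0349, sin(92deg) = 0.9994
v'_1 = 3*cos(92deg) - (-3)*sin(92deg)
= 3*(-0.0349) - (-3)*0.9994
= 2.89
v'_2 = 3*sin(92deg) + (-3)*cos(92deg)
= 3*0.9994 + (-3)*(-0.0349)
= 3.10
v' = 2.89*e1 + 3.10*e2


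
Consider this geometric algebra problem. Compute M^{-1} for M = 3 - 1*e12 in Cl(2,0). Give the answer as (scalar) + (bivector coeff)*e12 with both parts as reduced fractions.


M = 3 - 1*e12, where e12^2 = -1.
Since M commutes with its reverse ~M = a - b*e12, M * ~M = a^2 - b^2*e12^2 = a^2 + b^2.
So M^{-1} = ~M / (a^2 + b^2) = (a - b*e12)/(a^2 + b^2).
a^2 + b^2 = 9 + 1 = 10
Scalar part = 3/10 = 3/10
Bivector coeff = 1/10 = 1/10
M^{-1} = 3/10 + 1/10*e12


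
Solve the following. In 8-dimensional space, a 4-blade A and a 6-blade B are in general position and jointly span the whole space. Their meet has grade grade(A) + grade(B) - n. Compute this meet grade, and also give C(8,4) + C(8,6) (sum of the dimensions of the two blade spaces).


Meet grade = grade(A) + grade(B) - n
= 4 + 6 - 8 = 2
C(8,4) = 70
C(8,6) = 28
dim_A + dim_B = 70 + 28 = 98


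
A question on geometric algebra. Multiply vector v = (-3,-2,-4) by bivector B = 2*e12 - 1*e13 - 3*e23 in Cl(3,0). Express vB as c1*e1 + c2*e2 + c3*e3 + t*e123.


vB has grade-1 (vector) and grade-3 (trivector) parts: vB = (v _| B) + (v ^ B).
Vector part <vB>_1:
  e1: -v2*b12 - v3*b13 = -(-2)*(2) - (-4)*(-1) = 0
  e2: v1*b12 - v3*b23 = (-3)*(2) - (-4)*(-3) = -18
  e3: v1*b13 + v2*b23 = (-3)*(-1) + (-2)*(-3) = 9
Trivector part <vB>_3:
  e123: v1*b23 - v2*b13 + v3*b12 = (-3)*(-3) - (-2)*(-1) + (-4)*(2) = -1
vB = 0*e1 - 18*e2 + 9*e3 - 1*e123


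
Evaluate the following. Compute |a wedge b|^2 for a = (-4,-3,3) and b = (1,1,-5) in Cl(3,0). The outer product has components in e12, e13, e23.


a wedge b = (a1*b2 - a2*b1)*e12 + (a1*b3 - a3*b1)*e13 + (a2*b3 - a3*b2)*e23
e12 coeff: (-4)*1 - (-3)*1 = -4 - (-3) = -1
e13 coeff: (-4)*(-5) - 3*1 = 20 - 3 = 17
e23 coeff: (-3)*(-5) - 3*1 = 15 - 3 = 12
|a wedge b|^2 = (-1)^2 + 17^2 + 12^2
= 1 + 289 + 144
= 434


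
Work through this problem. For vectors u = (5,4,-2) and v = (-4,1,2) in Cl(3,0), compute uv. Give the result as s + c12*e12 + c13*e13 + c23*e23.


In Cl(3,0): e_i^2 = 1, e_ie_j = -e_je_i for i != j.
Scalar part = u . v = 5*(-4) + 4*1 + (-2)*2
= -20 + 4 + (-4) = -20
e12 coeff = 5*1 - 4*(-4) = 5 - (-16) = 21
e13 coeff = 5*2 - (-2)*(-4) = 10 - 8 = 2
e23 coeff = 4*2 - (-2)*1 = 8 - (-2) = 10
uv = -20 + 21*e12 + 2*e13 + 10*e23


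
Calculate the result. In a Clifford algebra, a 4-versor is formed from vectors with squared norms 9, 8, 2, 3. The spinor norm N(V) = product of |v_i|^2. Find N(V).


Spinor norm N(V) = |v1|^2 * |v2|^2 * ... * |v4|^2
= 9 * 8 * 2 * 3
Running product: 9, 72, 144, 432
N(V) = 432


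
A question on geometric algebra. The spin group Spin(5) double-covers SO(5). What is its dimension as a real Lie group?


Spin(n) double-covers SO(n); both have Lie algebra so(n) of dimension n(n-1)/2.
n = 5
n(n-1) = 5 * 4 = 20
dim Spin(5) = 20/2 = 10


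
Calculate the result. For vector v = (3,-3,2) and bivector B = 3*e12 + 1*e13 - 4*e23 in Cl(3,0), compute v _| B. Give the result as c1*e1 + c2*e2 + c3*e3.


Left contraction v _| B = <vB>_1 (grade-1 part of the geometric product vB).
Using e1_|e12 = e2, e2_|e12 = -e1, e1_|e13 = e3, e3_|e13 = -e1, e2_|e23 = e3, e3_|e23 = -e2:
e1 coeff: -v2*b12 - v3*b13 = -(-3)*(3) - (2)*(1) = 7
e2 coeff: v1*b12 - v3*b23 = (3)*(3) - (2)*(-4) = 17
e3 coeff: v1*b13 + v2*b23 = (3)*(1) + (-3)*(-4) = 15
v _| B = 7*e1 + 17*e2 + 15*e3


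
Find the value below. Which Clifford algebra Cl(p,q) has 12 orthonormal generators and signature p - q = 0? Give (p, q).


We need p + q = 12 and p - q = 0.
Adding: 2p = 12 + 0 = 12, so p = 6.
Then q = 12 - 6 = 6.
(p, q) = (6, 6)


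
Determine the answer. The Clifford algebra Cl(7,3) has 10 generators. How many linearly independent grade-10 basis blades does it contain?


Number of grade-k basis blades in Cl(p,q) with n = p + q is C(n, k).
n = 7 + 3 = 10
C(10, 10) = 10! / (10! * 0!)
= 3628800 / (3628800 * 1)
= 1


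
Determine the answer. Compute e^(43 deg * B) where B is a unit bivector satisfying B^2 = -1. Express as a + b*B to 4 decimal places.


For a unit bivector B with B^2 = -1, the exponential series gives
e^(theta*B) = cos(theta) + sin(theta)*B (the GA analogue of Euler's formula).
theta = 43 degrees = 0.750492 rad
cos(43 deg) = 0.7314
sin(43 deg) = 0.6820
exp(theta*B) = 0.7314 + 0.6820*B


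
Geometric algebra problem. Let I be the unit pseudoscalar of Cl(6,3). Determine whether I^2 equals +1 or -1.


The pseudoscalar I = e1...e_n (product of all n generators) of Cl(p,q) satisfies I^2 = (-1)^(q + n(n-1)/2).
p = 6, q = 3, n = p + q = 9
n(n-1)/2 = 9 * 8 / 2 = 36
Exponent = q + n(n-1)/2 = 3 + 36 = 39
I^2 = (-1)^39 = -1


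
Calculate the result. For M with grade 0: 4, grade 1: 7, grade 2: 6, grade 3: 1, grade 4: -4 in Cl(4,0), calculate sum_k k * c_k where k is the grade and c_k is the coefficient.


Grade-weighted sum = sum of grade_k * coefficient_k
0*4 = 0
1*7 = 7
2*6 = 12
3*1 = 3
4*(-4) = -16
Total = 0 + 7 + 12 + 3 + (-16) = 6


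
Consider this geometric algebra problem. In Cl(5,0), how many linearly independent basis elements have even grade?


Even subalgebra dimension = 2^(n-1)
n = 5 + 0 = 5
2^(5 - 1) = 2^4 = 16
Verification: sum of C(5,k) for even k = 1 + 10 + 5 = 16
Result = 16


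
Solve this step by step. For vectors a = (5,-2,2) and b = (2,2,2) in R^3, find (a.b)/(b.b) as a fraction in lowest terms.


Projection coefficient = (a . b) / (b . b)
a . b = 5*2 + (-2)*2 + 2*2
= 10 + (-4) + 4 = 10
b . b = 2^2 + 2^2 + 2^2
= 4 + 4 + 4 = 12
Coefficient = 10/12
In lowest terms: 5/6


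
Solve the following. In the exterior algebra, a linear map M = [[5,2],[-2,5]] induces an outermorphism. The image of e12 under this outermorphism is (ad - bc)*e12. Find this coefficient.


The outermorphism of a linear map f sends e1^e2 to f(e1)^f(e2).
f(e1) = 5*e1 - 2*e2
f(e2) = 2*e1 + 5*e2
f(e1) ^ f(e2) = (5*e1 - 2*e2) ^ (2*e1 + 5*e2)
= 5*5*e12 + (-2)*2*e21
= (25 - (-4))*e12
= 29*e12
Coefficient = 29


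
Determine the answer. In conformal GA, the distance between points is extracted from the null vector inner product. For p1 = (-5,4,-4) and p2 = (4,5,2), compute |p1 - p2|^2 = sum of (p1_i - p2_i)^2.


p1 - p2 = (-9, -1, -6)
|p1 - p2|^2 = (-9)^2 + (-1)^2 + (-6)^2
= 81 + 1 + 36
= 118


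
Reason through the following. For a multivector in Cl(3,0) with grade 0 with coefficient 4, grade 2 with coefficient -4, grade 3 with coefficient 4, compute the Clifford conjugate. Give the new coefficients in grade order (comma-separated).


Clifford conjugate sign for grade k: (-1)^(k(k+1)/2)
Grade 0: (-1)^(0*1/2) = (-1)^0 = 1, coeff 4 -> 4
Grade 2: (-1)^(2*3/2) = (-1)^3 = -1, coeff -4 -> 4
Grade 3: (-1)^(3*4/2) = (-1)^6 = 1, coeff 4 -> 4
Conjugated coefficients: 4, 4, 4


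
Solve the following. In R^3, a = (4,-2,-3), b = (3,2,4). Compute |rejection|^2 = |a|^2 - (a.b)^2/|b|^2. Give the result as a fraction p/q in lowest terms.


|a|^2 = 4^2 + (-2)^2 + (-3)^2 = 29
|b|^2 = 3^2 + 2^2 + 4^2 = 29
a . b = 4*3 + (-2)*2 + (-3)*4 = -4
(a.b)^2 = (-4)^2 = 16
|rej|^2 = 29 - 16/29
= (841 - 16)/29
= 825/29
In lowest terms: 825/29


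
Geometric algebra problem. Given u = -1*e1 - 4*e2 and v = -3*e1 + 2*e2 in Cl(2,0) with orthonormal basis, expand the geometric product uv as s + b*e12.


Expand: (-1*e1 - 4*e2)(-3*e1 + 2*e2)
= (-1)*(-3)*e1e1 + (-1)*2*e1e2 + (-4)*(-3)*e2e1 + (-4)*2*e2e2
Using e1^2 = e2^2 = 1, e2e1 = -e1e2:
Scalar part s = (-1)*(-3) + (-4)*2 = 3 + (-8) = -5
Bivector part b = (-1)*2 - (-4)*(-3) = -2 - 12 = -14
uv = -5 - 14*e12


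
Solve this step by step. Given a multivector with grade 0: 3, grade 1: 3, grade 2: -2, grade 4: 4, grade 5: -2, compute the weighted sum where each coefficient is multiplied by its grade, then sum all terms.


Grade-weighted sum = sum of grade_k * coefficient_k
0*3 = 0
1*3 = 3
2*(-2) = -4
4*4 = 16
5*(-2) = -10
Total = 0 + 3 + (-4) + 16 + (-10) = 5


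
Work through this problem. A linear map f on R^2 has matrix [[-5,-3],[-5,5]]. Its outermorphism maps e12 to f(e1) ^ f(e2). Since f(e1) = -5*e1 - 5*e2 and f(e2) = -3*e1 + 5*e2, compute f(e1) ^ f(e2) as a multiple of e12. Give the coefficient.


The outermorphism of a linear map f sends e1^e2 to f(e1)^f(e2).
f(e1) = -5*e1 - 5*e2
f(e2) = -3*e1 + 5*e2
f(e1) ^ f(e2) = (-5*e1 - 5*e2) ^ (-3*e1 + 5*e2)
= (-5)*5*e12 + (-5)*(-3)*e21
= (-25 - 15)*e12
= -40*e12
Coefficient = -40


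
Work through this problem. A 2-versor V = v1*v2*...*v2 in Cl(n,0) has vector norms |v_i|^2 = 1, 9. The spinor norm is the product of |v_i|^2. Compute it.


Spinor norm N(V) = |v1|^2 * |v2|^2 * ... * |v2|^2
= 1 * 9
Running product: 1, 9
N(V) = 9


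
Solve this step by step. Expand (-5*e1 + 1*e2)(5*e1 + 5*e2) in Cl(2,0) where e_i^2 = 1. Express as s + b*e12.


Expand: (-5*e1 + 1*e2)(5*e1 + 5*e2)
= (-5)*5*e1e1 + (-5)*5*e1e2 + 1*5*e2e1 + 1*5*e2e2
Using e1^2 = e2^2 = 1, e2e1 = -e1e2:
Scalar part s = (-5)*5 + 1*5 = -25 + 5 = -20
Bivector part b = (-5)*5 - 1*5 = -25 - 5 = -30
uv = -20 - 30*e12


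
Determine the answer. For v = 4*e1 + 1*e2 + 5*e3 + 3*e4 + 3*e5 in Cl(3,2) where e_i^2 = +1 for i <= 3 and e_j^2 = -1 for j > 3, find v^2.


v^2 = sum of c_i^2 * e_i^2
Positive signature terms (e_i^2 = +1): 4^2 + 1^2 + 5^2 = 42
Negative signature terms (e_j^2 = -1): 3^2 + 3^2 = 18
v^2 = 42 - 18 = 24


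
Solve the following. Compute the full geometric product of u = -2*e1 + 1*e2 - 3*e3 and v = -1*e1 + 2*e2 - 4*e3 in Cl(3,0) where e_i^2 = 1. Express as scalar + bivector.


In Cl(3,0): e_i^2 = 1, e_ie_j = -e_je_i for i != j.
Scalar part = u . v = (-2)*(-1) + 1*2 + (-3)*(-4)
= 2 + 2 + 12 = 16
e12 coeff = (-2)*2 - 1*(-1) = -4 - (-1) = -3
e13 coeff = (-2)*(-4) - (-3)*(-1) = 8 - 3 = 5
e23 coeff = 1*(-4) - (-3)*2 = -4 - (-6) = 2
uv = 16 - 3*e12 + 5*e13 + 2*e23


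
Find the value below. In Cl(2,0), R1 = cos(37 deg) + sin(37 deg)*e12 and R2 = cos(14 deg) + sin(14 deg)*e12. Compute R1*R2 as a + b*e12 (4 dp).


Same-plane rotors commute and their half-angles add:
R1*R2 = cos(a1 + a2) + sin(a1 + a2)*e12.
a1 + a2 = 37 + 14 = 51 deg
cos(51 deg) = 0.6293
sin(51 deg) = 0.7771
R1*R2 = 0.6293 + 0.7771*e12


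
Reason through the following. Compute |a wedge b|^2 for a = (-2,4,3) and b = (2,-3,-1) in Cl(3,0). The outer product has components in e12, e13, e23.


a wedge b = (a1*b2 - a2*b1)*e12 + (a1*b3 - a3*b1)*e13 + (a2*b3 - a3*b2)*e23
e12 coeff: (-2)*(-3) - 4*2 = 6 - 8 = -2
e13 coeff: (-2)*(-1) - 3*2 = 2 - 6 = -4
e23 coeff: 4*(-1) - 3*(-3) = -4 - (-9) = 5
|a wedge b|^2 = (-2)^2 + (-4)^2 + 5^2
= 4 + 16 + 25
= 45


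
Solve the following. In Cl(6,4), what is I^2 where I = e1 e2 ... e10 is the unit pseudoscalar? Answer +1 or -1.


The pseudoscalar I = e1...e_n (product of all n generators) of Cl(p,q) satisfies I^2 = (-1)^(q + n(n-1)/2).
p = 6, q = 4, n = p + q = 10
n(n-1)/2 = 10 * 9 / 2 = 45
Exponent = q + n(n-1)/2 = 4 + 45 = 49
I^2 = (-1)^49 = -1


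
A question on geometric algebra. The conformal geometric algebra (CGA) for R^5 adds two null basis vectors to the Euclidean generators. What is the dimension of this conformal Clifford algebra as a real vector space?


The conformal model of R^5 uses Cl(6,1): the 5 Euclidean generators plus two extra orthogonal generators e+ (e+^2 = +1) and e- (e-^2 = -1), from which the null vectors e0, einf are built.
Number of generators m = 5 + 2 = 7.
dim Cl(p,q) = 2^m = 2^7 = 128


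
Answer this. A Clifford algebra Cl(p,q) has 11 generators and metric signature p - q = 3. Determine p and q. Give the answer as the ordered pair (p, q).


We need p + q = 11 and p - q = 3.
Adding: 2p = 11 + 3 = 14, so p = 7.
Then q = 11 - 7 = 4.
(p, q) = (7, 4)


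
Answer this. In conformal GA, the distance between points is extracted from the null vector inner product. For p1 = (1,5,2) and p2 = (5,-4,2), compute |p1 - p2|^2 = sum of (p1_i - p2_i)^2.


p1 - p2 = (-4, 9, 0)
|p1 - p2|^2 = (-4)^2 + 9^2 + 0^2
= 16 + 81 + 0
= 97


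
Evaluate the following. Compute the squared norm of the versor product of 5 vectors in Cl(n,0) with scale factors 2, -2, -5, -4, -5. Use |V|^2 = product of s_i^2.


Each vector v_i has |v_i|^2 = s_i^2
Squared scales: 2^2 = 4, (-2)^2 = 4, (-5)^2 = 25, (-4)^2 = 16, (-5)^2 = 25
|V|^2 = 4 * 4 * 25 * 16 * 25
= 160000


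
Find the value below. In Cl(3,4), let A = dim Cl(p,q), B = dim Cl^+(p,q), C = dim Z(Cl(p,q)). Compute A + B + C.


n = 3 + 4 = 7
Total dim = 2^7 = 128
Even subalgebra dim = 2^6 = 64
n is odd, so center dim = 2
Sum = 128 + 64 + 2 = 194


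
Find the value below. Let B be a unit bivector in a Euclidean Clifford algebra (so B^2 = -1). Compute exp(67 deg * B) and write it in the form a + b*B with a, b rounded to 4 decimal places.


For a unit bivector B with B^2 = -1, the exponential series gives
e^(theta*B) = cos(theta) + sin(theta)*B (the GA analogue of Euler's formula).
theta = 67 degrees = 1.169371 rad
cos(67 deg) = 0.3907
sin(67 deg) = 0.9205
exp(theta*B) = 0.3907 + 0.9205*B


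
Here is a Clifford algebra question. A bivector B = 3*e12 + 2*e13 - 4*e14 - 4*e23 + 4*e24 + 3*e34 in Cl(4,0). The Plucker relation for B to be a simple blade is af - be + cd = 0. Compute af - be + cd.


Plucker relation: af - be + cd
a*f = 3*3 = 9
b*e = 2*4 = 8
c*d = (-4)*(-4) = 16
af - be + cd = 9 - 8 + 16
= 17


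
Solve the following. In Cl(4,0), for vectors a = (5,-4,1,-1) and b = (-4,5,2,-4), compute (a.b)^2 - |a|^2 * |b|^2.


a . b = 5*(-4) + (-4)*5 + 1*2 + (-1)*(-4)
= -20 + (-20) + 2 + 4 = -34
|a|^2 = 5^2 + (-4)^2 + 1^2 + (-1)^2 = 43
|b|^2 = (-4)^2 + 5^2 + 2^2 + (-4)^2 = 61
(a.b)^2 = (-34)^2 = 1156
|a|^2 * |b|^2 = 43 * 61 = 2623
Result = 1156 - 2623 = -1467


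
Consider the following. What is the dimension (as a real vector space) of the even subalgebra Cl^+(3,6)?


Even subalgebra dimension = 2^(n-1)
n = 3 + 6 = 9
2^(9 - 1) = 2^8 = 256
Verification: sum of C(9,k) for even k = 1 + 36 + 126 + 84 + 9 = 256
Result = 256


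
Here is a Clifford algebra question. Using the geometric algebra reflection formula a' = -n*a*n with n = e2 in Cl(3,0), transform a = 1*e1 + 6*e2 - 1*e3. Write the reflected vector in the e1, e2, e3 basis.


Reflection formula: a' = -n*a*n, with n = e2 (unit vector, n^2 = 1).
For reflection through hyperplane perp to e2:
The component along e2 flips sign, others stay.
a = (1, 6, -1)
a' = (1, -6, -1)
a' = 1*e1 - 6*e2 - 1*e3


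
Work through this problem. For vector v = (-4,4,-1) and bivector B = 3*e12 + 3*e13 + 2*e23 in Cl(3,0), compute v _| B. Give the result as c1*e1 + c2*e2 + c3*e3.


Left contraction v _| B = <vB>_1 (grade-1 part of the geometric product vB).
Using e1_|e12 = e2, e2_|e12 = -e1, e1_|e13 = e3, e3_|e13 = -e1, e2_|e23 = e3, e3_|e23 = -e2:
e1 coeff: -v2*b12 - v3*b13 = -(4)*(3) - (-1)*(3) = -9
e2 coeff: v1*b12 - v3*b23 = (-4)*(3) - (-1)*(2) = -10
e3 coeff: v1*b13 + v2*b23 = (-4)*(3) + (4)*(2) = -4
v _| B = -9*e1 - 10*e2 - 4*e3


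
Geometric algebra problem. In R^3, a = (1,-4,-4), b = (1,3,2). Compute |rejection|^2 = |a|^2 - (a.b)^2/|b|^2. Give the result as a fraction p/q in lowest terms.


|a|^2 = 1^2 + (-4)^2 + (-4)^2 = 33
|b|^2 = 1^2 + 3^2 + 2^2 = 14
a . b = 1*1 + (-4)*3 + (-4)*2 = -19
(a.b)^2 = (-19)^2 = 361
|rej|^2 = 33 - 361/14
= (462 - 361)/14
= 101/14
In lowest terms: 101/14


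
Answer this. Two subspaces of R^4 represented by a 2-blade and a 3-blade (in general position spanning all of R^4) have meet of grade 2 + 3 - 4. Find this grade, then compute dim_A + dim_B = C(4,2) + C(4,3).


Meet grade = grade(A) + grade(B) - n
= 2 + 3 - 4 = 1
C(4,2) = 6
C(4,3) = 4
dim_A + dim_B = 6 + 4 = 10


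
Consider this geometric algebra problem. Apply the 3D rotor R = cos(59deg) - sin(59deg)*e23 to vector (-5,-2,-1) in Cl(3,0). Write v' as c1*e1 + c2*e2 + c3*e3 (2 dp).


Rotor R = cos(59deg) - sin(59deg)*e23
Rotation angle theta = 2 * 59 = 118 degrees in the e23 plane (e2 -> e3).
The component perpendicular to the plane (e1) is invariant: v'_1 = v1 = -5.00
cos(118deg) = -0.4695, sin(118deg) = 0.8829
v'_2 = v2*cos(theta) - v3*sin(theta) = -2*(-0.4695) - (-1)*0.8829 = 1.82
v'_3 = v2*sin(theta) + v3*cos(theta) = -2*0.8829 + (-1)*(-0.4695) = -1.30
v' = -5.00*e1 + 1.82*e2 - 1.30*e3


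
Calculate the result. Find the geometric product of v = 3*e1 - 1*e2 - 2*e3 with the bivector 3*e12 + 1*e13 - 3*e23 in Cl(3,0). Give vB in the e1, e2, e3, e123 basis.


vB has grade-1 (vector) and grade-3 (trivector) parts: vB = (v _| B) + (v ^ B).
Vector part <vB>_1:
  e1: -v2*b12 - v3*b13 = -(-1)*(3) - (-2)*(1) = 5
  e2: v1*b12 - v3*b23 = (3)*(3) - (-2)*(-3) = 3
  e3: v1*b13 + v2*b23 = (3)*(1) + (-1)*(-3) = 6
Trivector part <vB>_3:
  e123: v1*b23 - v2*b13 + v3*b12 = (3)*(-3) - (-1)*(1) + (-2)*(3) = -14
vB = 5*e1 + 3*e2 + 6*e3 - 14*e123


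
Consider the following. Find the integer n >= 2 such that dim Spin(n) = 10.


dim Spin(n) = dim so(n) = n(n-1)/2.
Solve n(n-1)/2 = 10, i.e. n^2 - n - 20 = 0.
Discriminant = 1 + 8*10 = 81
n = (1 + sqrt(81))/2 = (1 + 9)/2 = 5


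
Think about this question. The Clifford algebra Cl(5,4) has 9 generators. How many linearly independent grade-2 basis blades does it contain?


Number of grade-k basis blades in Cl(p,q) with n = p + q is C(n, k).
n = 5 + 4 = 9
C(9, 2) = 9! / (2! * 7!)
= 362880 / (2 * 5040)
= 36


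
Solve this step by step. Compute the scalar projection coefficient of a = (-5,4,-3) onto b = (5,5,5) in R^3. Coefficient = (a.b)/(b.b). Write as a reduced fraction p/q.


Projection coefficient = (a . b) / (b . b)
a . b = (-5)*5 + 4*5 + (-3)*5
= -25 + 20 + (-15) = -20
b . b = 5^2 + 5^2 + 5^2
= 25 + 25 + 25 = 75
Coefficient = -20/75
In lowest terms: -4/15


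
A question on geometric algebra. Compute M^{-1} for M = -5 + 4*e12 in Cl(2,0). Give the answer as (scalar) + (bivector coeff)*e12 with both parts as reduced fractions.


M = -5 + 4*e12, where e12^2 = -1.
Since M commutes with its reverse ~M = a - b*e12, M * ~M = a^2 - b^2*e12^2 = a^2 + b^2.
So M^{-1} = ~M / (a^2 + b^2) = (a - b*e12)/(a^2 + b^2).
a^2 + b^2 = 25 + 16 = 41
Scalar part = -5/41 = -5/41
Bivector coeff = -4/41 = -4/41
M^{-1} = -5/41 - 4/41*e12


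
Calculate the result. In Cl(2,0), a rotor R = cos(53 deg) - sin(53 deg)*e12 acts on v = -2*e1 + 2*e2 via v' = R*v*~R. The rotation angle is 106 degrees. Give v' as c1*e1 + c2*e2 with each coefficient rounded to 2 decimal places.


Rotor R = cos(53deg) - sin(53deg)*e12
Rotation angle theta = 2 * 53 = 106 degrees
v' = R*v*~R rotates v by theta.
cos(106deg) = -0.2756, sin(106deg) = 0.9613
v'_1 = -2*cos(106deg) - 2*sin(106deg)
= -2*(-0.2756) - 2*0.9613
= -1.37
v'_2 = -2*sin(106deg) + 2*cos(106deg)
= -2*0.9613 + 2*(-0.2756)
= -2.47
v' = -1.37*e1 - 2.47*e2


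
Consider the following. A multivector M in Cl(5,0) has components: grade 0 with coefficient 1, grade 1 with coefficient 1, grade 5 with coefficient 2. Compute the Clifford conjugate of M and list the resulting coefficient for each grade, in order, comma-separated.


Clifford conjugate sign for grade k: (-1)^(k(k+1)/2)
Grade 0: (-1)^(0*1/2) = (-1)^0 = 1, coeff 1 -> 1
Grade 1: (-1)^(1*2/2) = (-1)^1 = -1, coeff 1 -> -1
Grade 5: (-1)^(5*6/2) = (-1)^15 = -1, coeff 2 -> -2
Conjugated coefficients: 1, -1, -2


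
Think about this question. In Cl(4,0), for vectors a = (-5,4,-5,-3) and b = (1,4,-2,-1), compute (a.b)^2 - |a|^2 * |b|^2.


a . b = (-5)*1 + 4*4 + (-5)*(-2) + (-3)*(-1)
= -5 + 16 + 10 + 3 = 24
|a|^2 = (-5)^2 + 4^2 + (-5)^2 + (-3)^2 = 75
|b|^2 = 1^2 + 4^2 + (-2)^2 + (-1)^2 = 22
(a.b)^2 = 24^2 = 576
|a|^2 * |b|^2 = 75 * 22 = 1650
Result = 576 - 1650 = -1074


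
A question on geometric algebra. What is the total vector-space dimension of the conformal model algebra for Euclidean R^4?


The conformal model of R^4 uses Cl(5,1): the 4 Euclidean generators plus two extra orthogonal generators e+ (e+^2 = +1) and e- (e-^2 = -1), from which the null vectors e0, einf are built.
Number of generators m = 4 + 2 = 6.
dim Cl(p,q) = 2^m = 2^6 = 64


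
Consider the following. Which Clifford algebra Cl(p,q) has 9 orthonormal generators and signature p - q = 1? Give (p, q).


We need p + q = 9 and p - q = 1.
Adding: 2p = 9 + 1 = 10, so p = 5.
Then q = 9 - 5 = 4.
(p, q) = (5, 4)


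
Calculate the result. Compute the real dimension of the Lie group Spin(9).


Spin(n) double-covers SO(n); both have Lie algebra so(n) of dimension n(n-1)/2.
n = 9
n(n-1) = 9 * 8 = 72
dim Spin(9) = 72/2 = 36


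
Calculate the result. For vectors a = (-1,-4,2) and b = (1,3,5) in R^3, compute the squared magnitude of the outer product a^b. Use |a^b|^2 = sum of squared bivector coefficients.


a wedge b = (a1*b2 - a2*b1)*e12 + (a1*b3 - a3*b1)*e13 + (a2*b3 - a3*b2)*e23
e12 coeff: (-1)*3 - (-4)*1 = -3 - (-4) = 1
e13 coeff: (-1)*5 - 2*1 = -5 - 2 = -7
e23 coeff: (-4)*5 - 2*3 = -20 - 6 = -26
|a wedge b|^2 = 1^2 + (-7)^2 + (-26)^2
= 1 + 49 + 676
= 726


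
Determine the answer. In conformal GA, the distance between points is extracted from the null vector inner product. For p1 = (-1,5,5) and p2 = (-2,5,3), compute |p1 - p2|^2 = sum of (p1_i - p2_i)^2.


p1 - p2 = (1, 0, 2)
|p1 - p2|^2 = 1^2 + 0^2 + 2^2
= 1 + 0 + 4
= 5


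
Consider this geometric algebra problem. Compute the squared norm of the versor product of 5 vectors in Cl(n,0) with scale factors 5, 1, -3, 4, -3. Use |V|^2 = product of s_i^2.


Each vector v_i has |v_i|^2 = s_i^2
Squared scales: 5^2 = 25, 1^2 = 1, (-3)^2 = 9, 4^2 = 16, (-3)^2 = 9
|V|^2 = 25 * 1 * 9 * 16 * 9
= 32400


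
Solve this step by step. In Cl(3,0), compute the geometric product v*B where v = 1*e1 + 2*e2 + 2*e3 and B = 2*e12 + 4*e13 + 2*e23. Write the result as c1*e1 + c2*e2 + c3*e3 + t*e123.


vB has grade-1 (vector) and grade-3 (trivector) parts: vB = (v _| B) + (v ^ B).
Vector part <vB>_1:
  e1: -v2*b12 - v3*b13 = -(2)*(2) - (2)*(4) = -12
  e2: v1*b12 - v3*b23 = (1)*(2) - (2)*(2) = -2
  e3: v1*b13 + v2*b23 = (1)*(4) + (2)*(2) = 8
Trivector part <vB>_3:
  e123: v1*b23 - v2*b13 + v3*b12 = (1)*(2) - (2)*(4) + (2)*(2) = -2
vB = -12*e1 - 2*e2 + 8*e3 - 2*e123


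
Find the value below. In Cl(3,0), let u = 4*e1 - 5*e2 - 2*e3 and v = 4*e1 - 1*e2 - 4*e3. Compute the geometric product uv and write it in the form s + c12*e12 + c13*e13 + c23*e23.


In Cl(3,0): e_i^2 = 1, e_ie_j = -e_je_i for i != j.
Scalar part = u . v = 4*4 + (-5)*(-1) + (-2)*(-4)
= 16 + 5 + 8 = 29
e12 coeff = 4*(-1) - (-5)*4 = -4 - (-20) = 16
e13 coeff = 4*(-4) - (-2)*4 = -16 - (-8) = -8
e23 coeff = (-5)*(-4) - (-2)*(-1) = 20 - 2 = 18
uv = 29 + 16*e12 - 8*e13 + 18*e23


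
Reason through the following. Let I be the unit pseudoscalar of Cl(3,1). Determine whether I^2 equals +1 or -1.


The pseudoscalar I = e1...e_n (product of all n generators) of Cl(p,q) satisfies I^2 = (-1)^(q + n(n-1)/2).
p = 3, q = 1, n = p + q = 4
n(n-1)/2 = 4 * 3 / 2 = 6
Exponent = q + n(n-1)/2 = 1 + 6 = 7
I^2 = (-1)^7 = -1


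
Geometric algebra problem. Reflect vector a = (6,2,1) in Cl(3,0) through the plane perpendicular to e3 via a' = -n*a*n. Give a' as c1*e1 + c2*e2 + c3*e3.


Reflection formula: a' = -n*a*n, with n = e3 (unit vector, n^2 = 1).
For reflection through hyperplane perp to e3:
The component along e3 flips sign, others stay.
a = (6, 2, 1)
a' = (6, 2, -1)
a' = 6*e1 + 2*e2 - 1*e3


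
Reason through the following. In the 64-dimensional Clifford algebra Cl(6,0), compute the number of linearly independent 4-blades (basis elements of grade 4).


Number of grade-k basis blades in Cl(p,q) with n = p + q is C(n, k).
n = 6 + 0 = 6
C(6, 4) = 6! / (4! * 2!)
= 720 / (24 * 2)
= 15


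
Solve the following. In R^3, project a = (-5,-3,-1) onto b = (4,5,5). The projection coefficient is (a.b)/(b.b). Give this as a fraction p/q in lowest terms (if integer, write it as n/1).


Projection coefficient = (a . b) / (b . b)
a . b = (-5)*4 + (-3)*5 + (-1)*5
= -20 + (-15) + (-5) = -40
b . b = 4^2 + 5^2 + 5^2
= 16 + 25 + 25 = 66
Coefficient = -40/66
In lowest terms: -20/33


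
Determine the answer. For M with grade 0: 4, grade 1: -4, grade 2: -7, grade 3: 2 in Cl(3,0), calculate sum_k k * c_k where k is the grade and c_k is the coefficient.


Grade-weighted sum = sum of grade_k * coefficient_k
0*4 = 0
1*(-4) = -4
2*(-7) = -14
3*2 = 6
Total = 0 + (-4) + (-14) + 6 = -12


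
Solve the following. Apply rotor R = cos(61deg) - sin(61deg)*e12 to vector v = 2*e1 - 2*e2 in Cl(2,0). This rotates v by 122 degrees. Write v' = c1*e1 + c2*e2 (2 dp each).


Rotor R = cos(61deg) - sin(61deg)*e12
Rotation angle theta = 2 * 61 = 122 degrees
v' = R*v*~R rotates v by theta.
cos(122deg) = -0.5299, sin(122deg) = 0.8480
v'_1 = 2*cos(122deg) - (-2)*sin(122deg)
= 2*(-0.5299) - (-2)*0.8480
= 0.64
v'_2 = 2*sin(122deg) + (-2)*cos(122deg)
= 2*0.8480 + (-2)*(-0.5299)
= 2.76
v' = 0.64*e1 + 2.76*e2


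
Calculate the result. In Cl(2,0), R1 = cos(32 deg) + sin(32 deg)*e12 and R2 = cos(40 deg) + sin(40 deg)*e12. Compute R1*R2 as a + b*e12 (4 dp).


Same-plane rotors commute and their half-angles add:
R1*R2 = cos(a1 + a2) + sin(a1 + a2)*e12.
a1 + a2 = 32 + 40 = 72 deg
cos(72 deg) = 0.3090
sin(72 deg) = 0.9511
R1*R2 = 0.3090 + 0.9511*e12


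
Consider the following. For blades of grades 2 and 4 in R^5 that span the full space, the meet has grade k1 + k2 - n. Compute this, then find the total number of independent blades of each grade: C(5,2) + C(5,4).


Meet grade = grade(A) + grade(B) - n
= 2 + 4 - 5 = 1
C(5,2) = 10
C(5,4) = 5
dim_A + dim_B = 10 + 5 = 15


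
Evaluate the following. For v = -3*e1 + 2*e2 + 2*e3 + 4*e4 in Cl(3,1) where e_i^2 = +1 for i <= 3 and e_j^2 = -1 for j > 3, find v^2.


v^2 = sum of c_i^2 * e_i^2
Positive signature terms (e_i^2 = +1): (-3)^2 + 2^2 + 2^2 = 17
Negative signature terms (e_j^2 = -1): 4^2 = 16
v^2 = 17 - 16 = 1


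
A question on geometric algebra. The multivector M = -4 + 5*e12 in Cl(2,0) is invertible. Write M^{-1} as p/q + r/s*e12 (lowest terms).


M = -4 + 5*e12, where e12^2 = -1.
Since M commutes with its reverse ~M = a - b*e12, M * ~M = a^2 - b^2*e12^2 = a^2 + b^2.
So M^{-1} = ~M / (a^2 + b^2) = (a - b*e12)/(a^2 + b^2).
a^2 + b^2 = 16 + 25 = 41
Scalar part = -4/41 = -4/41
Bivector coeff = -5/41 = -5/41
M^{-1} = -4/41 - 5/41*e12


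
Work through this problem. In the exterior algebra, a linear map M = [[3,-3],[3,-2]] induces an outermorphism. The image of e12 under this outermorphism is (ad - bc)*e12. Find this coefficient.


The outermorphism of a linear map f sends e1^e2 to f(e1)^f(e2).
f(e1) = 3*e1 + 3*e2
f(e2) = -3*e1 - 2*e2
f(e1) ^ f(e2) = (3*e1 + 3*e2) ^ (-3*e1 - 2*e2)
= 3*(-2)*e12 + 3*(-3)*e21
= (-6 - (-9))*e12
= 3*e12
Coefficient = 3


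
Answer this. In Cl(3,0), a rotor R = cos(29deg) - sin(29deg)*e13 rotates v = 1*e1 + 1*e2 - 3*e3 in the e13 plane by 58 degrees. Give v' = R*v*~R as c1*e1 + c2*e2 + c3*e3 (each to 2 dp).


Rotor R = cos(29deg) - sin(29deg)*e13
Rotation angle theta = 2 * 29 = 58 degrees in the e13 plane (e1 -> e3).
The component perpendicular to the plane (e2) is invariant: v'_2 = v2 = 1.00
cos(58deg) = 0.5299, sin(58deg) = 0.8480
v'_1 = v1*cos(theta) - v3*sin(theta) = 1*0.5299 - (-3)*0.8480 = 3.07
v'_3 = v1*sin(theta) + v3*cos(theta) = 1*0.8480 + (-3)*0.5299 = -0.74
v' = 3.07*e1 + 1.00*e2 - 0.74*e3


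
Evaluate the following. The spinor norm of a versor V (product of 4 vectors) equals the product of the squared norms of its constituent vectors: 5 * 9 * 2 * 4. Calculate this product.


Spinor norm N(V) = |v1|^2 * |v2|^2 * ... * |v4|^2
= 5 * 9 * 2 * 4
Running product: 5, 45, 90, 360
N(V) = 360


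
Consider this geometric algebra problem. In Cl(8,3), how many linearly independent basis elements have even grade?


Even subalgebra dimension = 2^(n-1)
n = 8 + 3 = 11
2^(11 - 1) = 2^10 = 1024
Verification: sum of C(11,k) for even k = 1 + 55 + 330 + 462 + 165 + 11 = 1024
Result = 1024


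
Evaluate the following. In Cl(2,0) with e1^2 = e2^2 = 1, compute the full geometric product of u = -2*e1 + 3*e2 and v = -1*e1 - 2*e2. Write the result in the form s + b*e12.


Expand: (-2*e1 + 3*e2)(-1*e1 - 2*e2)
= (-2)*(-1)*e1e1 + (-2)*(-2)*e1e2 + 3*(-1)*e2e1 + 3*(-2)*e2e2
Using e1^2 = e2^2 = 1, e2e1 = -e1e2:
Scalar part s = (-2)*(-1) + 3*(-2) = 2 + (-6) = -4
Bivector part b = (-2)*(-2) - 3*(-1) = 4 - (-3) = 7
uv = -4 + 7*e12


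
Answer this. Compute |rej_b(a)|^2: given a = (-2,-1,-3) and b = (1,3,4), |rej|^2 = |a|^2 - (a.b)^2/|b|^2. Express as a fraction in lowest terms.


|a|^2 = (-2)^2 + (-1)^2 + (-3)^2 = 14
|b|^2 = 1^2 + 3^2 + 4^2 = 26
a . b = (-2)*1 + (-1)*3 + (-3)*4 = -17
(a.b)^2 = (-17)^2 = 289
|rej|^2 = 14 - 289/26
= (364 - 289)/26
= 75/26
In lowest terms: 75/26


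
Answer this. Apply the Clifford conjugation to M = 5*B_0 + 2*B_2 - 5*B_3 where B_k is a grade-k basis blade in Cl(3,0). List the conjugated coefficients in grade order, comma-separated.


Clifford conjugate sign for grade k: (-1)^(k(k+1)/2)
Grade 0: (-1)^(0*1/2) = (-1)^0 = 1, coeff 5 -> 5
Grade 2: (-1)^(2*3/2) = (-1)^3 = -1, coeff 2 -> -2
Grade 3: (-1)^(3*4/2) = (-1)^6 = 1, coeff -5 -> -5
Conjugated coefficients: 5, -2, -5


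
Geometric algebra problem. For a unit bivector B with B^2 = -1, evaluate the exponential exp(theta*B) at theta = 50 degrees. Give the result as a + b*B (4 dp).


For a unit bivector B with B^2 = -1, the exponential series gives
e^(theta*B) = cos(theta) + sin(theta)*B (the GA analogue of Euler's formula).
theta = 50 degrees = 0.872665 rad
cos(50 deg) = 0.6428
sin(50 deg) = 0.7660
exp(theta*B) = 0.6428 + 0.7660*B


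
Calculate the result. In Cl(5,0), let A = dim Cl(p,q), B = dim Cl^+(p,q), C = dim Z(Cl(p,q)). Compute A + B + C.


n = 5 + 0 = 5
Total dim = 2^5 = 32
Even subalgebra dim = 2^4 = 16
n is odd, so center dim = 2
Sum = 32 + 16 + 2 = 50


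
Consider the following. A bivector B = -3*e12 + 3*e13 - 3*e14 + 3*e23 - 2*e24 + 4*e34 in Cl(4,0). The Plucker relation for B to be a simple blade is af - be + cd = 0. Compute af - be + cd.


Plucker relation: af - be + cd
a*f = (-3)*4 = -12
b*e = 3*(-2) = -6
c*d = (-3)*3 = -9
af - be + cd = -12 - (-6) + (-9)
= -15


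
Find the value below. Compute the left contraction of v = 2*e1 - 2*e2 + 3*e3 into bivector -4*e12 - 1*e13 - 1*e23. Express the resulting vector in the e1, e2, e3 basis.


Left contraction v _| B = <vB>_1 (grade-1 part of the geometric product vB).
Using e1_|e12 = e2, e2_|e12 = -e1, e1_|e13 = e3, e3_|e13 = -e1, e2_|e23 = e3, e3_|e23 = -e2:
e1 coeff: -v2*b12 - v3*b13 = -(-2)*(-4) - (3)*(-1) = -5
e2 coeff: v1*b12 - v3*b23 = (2)*(-4) - (3)*(-1) = -5
e3 coeff: v1*b13 + v2*b23 = (2)*(-1) + (-2)*(-1) = 0
v _| B = -5*e1 - 5*e2 + 0*e3


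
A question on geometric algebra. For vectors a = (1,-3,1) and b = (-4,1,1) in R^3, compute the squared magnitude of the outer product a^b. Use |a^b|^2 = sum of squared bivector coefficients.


a wedge b = (a1*b2 - a2*b1)*e12 + (a1*b3 - a3*b1)*e13 + (a2*b3 - a3*b2)*e23
e12 coeff: 1*1 - (-3)*(-4) = 1 - 12 = -11
e13 coeff: 1*1 - 1*(-4) = 1 - (-4) = 5
e23 coeff: (-3)*1 - 1*1 = -3 - 1 = -4
|a wedge b|^2 = (-11)^2 + 5^2 + (-4)^2
= 121 + 25 + 16
= 162


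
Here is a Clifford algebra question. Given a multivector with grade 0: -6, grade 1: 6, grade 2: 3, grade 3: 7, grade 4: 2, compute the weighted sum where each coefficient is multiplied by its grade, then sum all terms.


Grade-weighted sum = sum of grade_k * coefficient_k
0*(-6) = 0
1*6 = 6
2*3 = 6
3*7 = 21
4*2 = 8
Total = 0 + 6 + 6 + 21 + 8 = 41


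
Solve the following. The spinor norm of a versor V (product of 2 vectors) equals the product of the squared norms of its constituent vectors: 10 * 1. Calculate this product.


Spinor norm N(V) = |v1|^2 * |v2|^2 * ... * |v2|^2
= 10 * 1
Running product: 10, 10
N(V) = 10


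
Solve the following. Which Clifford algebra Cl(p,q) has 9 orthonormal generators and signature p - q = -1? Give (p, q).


We need p + q = 9 and p - q = -1.
Adding: 2p = 9 + (-1) = 8, so p = 4.
Then q = 9 - 4 = 5.
(p, q) = (4, 5)


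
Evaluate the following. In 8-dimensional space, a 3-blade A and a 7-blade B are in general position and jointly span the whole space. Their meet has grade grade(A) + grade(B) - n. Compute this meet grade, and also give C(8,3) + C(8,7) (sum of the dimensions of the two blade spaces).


Meet grade = grade(A) + grade(B) - n
= 3 + 7 - 8 = 2
C(8,3) = 56
C(8,7) = 8
dim_A + dim_B = 56 + 8 = 64


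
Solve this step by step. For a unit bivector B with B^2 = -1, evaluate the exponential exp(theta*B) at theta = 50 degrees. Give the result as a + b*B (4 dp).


For a unit bivector B with B^2 = -1, the exponential series gives
e^(theta*B) = cos(theta) + sin(theta)*B (the GA analogue of Euler's formula).
theta = 50 degrees = 0.872665 rad
cos(50 deg) = 0.6428
sin(50 deg) = 0.7660
exp(theta*B) = 0.6428 + 0.7660*B


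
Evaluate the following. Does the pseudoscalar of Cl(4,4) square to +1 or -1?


The pseudoscalar I = e1...e_n (product of all n generators) of Cl(p,q) satisfies I^2 = (-1)^(q + n(n-1)/2).
p = 4, q = 4, n = p + q = 8
n(n-1)/2 = 8 * 7 / 2 = 28
Exponent = q + n(n-1)/2 = 4 + 28 = 32
I^2 = (-1)^32 = +1


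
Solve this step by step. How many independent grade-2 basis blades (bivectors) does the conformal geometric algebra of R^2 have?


The conformal model of R^2 uses Cl(3,1) with m = 2 + 2 = 4 generators.
Number of grade-2 blades = C(m, 2) = C(4, 2)
= 4*3/2 = 6


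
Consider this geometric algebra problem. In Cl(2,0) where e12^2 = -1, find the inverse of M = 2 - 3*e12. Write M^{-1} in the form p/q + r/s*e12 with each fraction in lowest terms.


M = 2 - 3*e12, where e12^2 = -1.
Since M commutes with its reverse ~M = a - b*e12, M * ~M = a^2 - b^2*e12^2 = a^2 + b^2.
So M^{-1} = ~M / (a^2 + b^2) = (a - b*e12)/(a^2 + b^2).
a^2 + b^2 = 4 + 9 = 13
Scalar part = 2/13 = 2/13
Bivector coeff = 3/13 = 3/13
M^{-1} = 2/13 + 3/13*e12


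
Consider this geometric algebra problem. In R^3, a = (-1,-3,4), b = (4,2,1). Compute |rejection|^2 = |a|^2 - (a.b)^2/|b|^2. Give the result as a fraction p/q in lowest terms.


|a|^2 = (-1)^2 + (-3)^2 + 4^2 = 26
|b|^2 = 4^2 + 2^2 + 1^2 = 21
a . b = (-1)*4 + (-3)*2 + 4*1 = -6
(a.b)^2 = (-6)^2 = 36
|rej|^2 = 26 - 36/21
= (546 - 36)/21
= 510/21
In lowest terms: 170/7
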